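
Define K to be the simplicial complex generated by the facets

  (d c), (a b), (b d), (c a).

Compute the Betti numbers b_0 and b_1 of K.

b_0 = 1, b_1 = 1.

Take the total order a < b < c < d on the vertex set. Then K (dimension 1) consists of the simplices:

  0-simplices (4): a, b, c, d
  1-simplices (4): ab, ac, bd, cd

giving chain groups C_0 ≅ Z^4, C_1 ≅ Z^4.

Boundary ∂_1: C_1 → C_0 sends each edge [p,q] (with p < q) to q − p.
As a 4×4 matrix over Z this has rank 3, with invariant factors (1,1,1).

Reading off H_k = ker ∂_k / im ∂_{k+1}:

  H_0: rank C_0 − rank ∂_1 = 4 − 3 = 1, and the invariant factors of ∂_1 are all 1, so H_0 ≅ Z.
  H_1: rank ker ∂_1 − rank ∂_2 = (4 − 3) − 0 = 1, and there is no ∂_2, so H_1 ≅ Z.

As a check, the Euler characteristic is 4 − 4 = 0, which agrees with 1 − 1 = 0.
(K is a triangulation of the circle S^1.)

Hence the Betti numbers are b_0 = 1, b_1 = 1.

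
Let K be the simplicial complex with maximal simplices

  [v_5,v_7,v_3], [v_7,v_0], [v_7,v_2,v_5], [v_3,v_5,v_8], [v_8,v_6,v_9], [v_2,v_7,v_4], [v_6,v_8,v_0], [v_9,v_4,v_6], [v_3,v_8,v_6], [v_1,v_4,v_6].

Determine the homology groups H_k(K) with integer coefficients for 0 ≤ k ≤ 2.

We work with the vertex ordering v_0 < v_1 < v_2 < v_3 < v_4 < v_5 < v_6 < v_7 < v_8 < v_9. The simplices of K, each written with vertices in increasing order, are:

  0-simplices (10): [v_0], [v_1], [v_2], [v_3], [v_4], [v_5], [v_6], [v_7], [v_8], [v_9]
  1-simplices (20): (20 of them)
  2-simplices (9): [v_0,v_6,v_8], [v_1,v_4,v_6], [v_2,v_4,v_7], [v_2,v_5,v_7], [v_3,v_5,v_7], [v_3,v_5,v_8], [v_3,v_6,v_8], [v_4,v_6,v_9], [v_6,v_8,v_9]

Hence C_0 ≅ Z^10, C_1 ≅ Z^20, C_2 ≅ Z^9.

∂_1: C_1 → C_0 maps an edge to its endpoints' difference, ∂[p,q] = q − p. For instance
  ∂[v_3,v_7] = [v_7] − [v_3].
The resulting 10×20 matrix has rank 9, and its Smith normal form has invariant factors (1,1,1,1,1,1,1,1,1).

The boundary map ∂_2: C_2 → C_1 maps a triangle to the signed sum of its edges. For instance
  ∂[v_1,v_4,v_6] = [v_4,v_6] − [v_1,v_6] + [v_1,v_4],
  ∂[v_3,v_6,v_8] = [v_6,v_8] − [v_3,v_8] + [v_3,v_6].
As a 20×9 matrix over Z this has rank 9, with invariant factors (1,1,1,1,1,1,1,1,1).

Now H_k = ker ∂_k / im ∂_{k+1}, so:

  H_0: rank C_0 − rank ∂_1 = 10 − 9 = 1, and the invariant factors of ∂_1 are all 1, so H_0 = Z.
  H_1: rank ker ∂_1 − rank ∂_2 = (20 − 9) − 9 = 2, and the invariant factors of ∂_2 are all 1, so H_1 = Z^2.
  H_2: rank ker ∂_2 − rank ∂_3 = (9 − 9) − 0 = 0, and there is no ∂_3, so H_2 = 0.

H_0 = Z,  H_1 = Z^2,  H_2 = 0.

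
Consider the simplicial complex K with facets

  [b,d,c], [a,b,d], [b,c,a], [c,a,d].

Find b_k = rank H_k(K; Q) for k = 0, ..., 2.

b_0 = 1, b_1 = 0, b_2 = 1.

We work with the vertex ordering a < b < c < d. The simplices of K, each written with vertices in increasing order, are:

  0-simplices (4): a, b, c, d
  1-simplices (6): ab, ac, ad, bc, bd, cd
  2-simplices (4): abc, abd, acd, bcd

so the chain groups are C_0 ≅ Z^4, C_1 ≅ Z^6, C_2 ≅ Z^4.

∂_1: C_1 → C_0 maps an edge to its endpoints' difference, ∂[p,q] = q − p. For instance
  ∂bc = c − b.
As a 4×6 matrix over Z this has rank 3, with invariant factors (1,1,1).

Boundary ∂_2: C_2 → C_1 maps a triangle to the signed sum of its edges. For instance
  ∂abc = bc − ac + ab,
  ∂acd = cd − ad + ac.
As a 6×4 matrix over Z this has rank 3, with invariant factors (1,1,1).

Reading off H_k = ker ∂_k / im ∂_{k+1}:

  H_0: rank C_0 − rank ∂_1 = 4 − 3 = 1, and the invariant factors of ∂_1 are all 1, so H_0 = Z.
  H_1: rank ker ∂_1 − rank ∂_2 = (6 − 3) − 3 = 0, and the invariant factors of ∂_2 are all 1, so H_1 = 0.
  H_2: rank ker ∂_2 − rank ∂_3 = (4 − 3) − 0 = 1, and there is no ∂_3, so H_2 = Z.

As a check, the Euler characteristic is 4 − 6 + 4 = 2, which agrees with 1 − 0 + 1 = 2.

Hence the Betti numbers are b_0 = 1, b_1 = 0, b_2 = 1.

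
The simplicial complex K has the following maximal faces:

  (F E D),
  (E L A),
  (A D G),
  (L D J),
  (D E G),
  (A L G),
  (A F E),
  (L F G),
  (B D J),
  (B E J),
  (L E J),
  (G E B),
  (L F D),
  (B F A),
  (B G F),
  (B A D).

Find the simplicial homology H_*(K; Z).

We work with the vertex ordering A < B < D < E < F < G < J < L. The simplices of K, each written with vertices in increasing order, are:

  0-simplices (8): A, B, D, E, F, G, J, L
  1-simplices (24): AB, AD, AE, AF, AG, AL, BD, BE, BF, BG, BJ, DE, DF, DG, DJ, DL, EF, EG, EJ, EL, FG, FL, GL, JL
  2-simplices (16): ABD, ABF, ADG, AEF, AEL, AGL, BDJ, BEG, BEJ, BFG, DEF, DEG, DFL, DJL, EJL, FGL

Hence C_0 ≅ Z^8, C_1 ≅ Z^24, C_2 ≅ Z^16.

The boundary map ∂_1: C_1 → C_0 maps an edge to its endpoints' difference, ∂[p,q] = q − p.
This gives a 8×24 integer matrix of rank 7; reducing to Smith normal form yields diagonal entries (1,1,1,1,1,1,1).

∂_2: C_2 → C_1 acts by ∂[p,q,r] = [q,r] − [p,r] + [p,q]. For instance
  ∂ABD = BD − AD + AB,
  ∂DFL = FL − DL + DF.
The resulting 24×16 matrix has rank 15, and its Smith normal form has invariant factors (1,1,1,1,1,1,1,1,1,1,1,1,1,1,1).

From H_k ≅ ker(∂_k) / im(∂_{k+1}) we obtain:

  H_0: rank C_0 − rank ∂_1 = 8 − 7 = 1, and the invariant factors of ∂_1 are all 1, so H_0 = Z.
  H_1: rank ker ∂_1 − rank ∂_2 = (24 − 7) − 15 = 2, and the invariant factors of ∂_2 are all 1, so H_1 = Z^2.
  H_2: rank ker ∂_2 − rank ∂_3 = (16 − 15) − 0 = 1, and there is no ∂_3, so H_2 = Z.

H_0 ≅ Z,  H_1 ≅ Z^2,  H_2 ≅ Z.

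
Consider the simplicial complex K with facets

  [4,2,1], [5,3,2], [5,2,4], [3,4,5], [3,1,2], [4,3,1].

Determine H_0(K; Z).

H_0 = Z.

Order the vertices as 1 < 2 < 3 < 4 < 5. Listing each simplex with vertices in this order, K has dimension 2 with simplices:

  0-simplices (5): [1], [2], [3], [4], [5]
  1-simplices (9): [1,2], [1,3], [1,4], [2,3], [2,4], [2,5], [3,4], [3,5], [4,5]
  2-simplices (6): [1,2,3], [1,2,4], [1,3,4], [2,3,5], [2,4,5], [3,4,5]

so the chain groups are C_0 ≅ Z^5, C_1 ≅ Z^9, C_2 ≅ Z^6.

Boundary ∂_1: C_1 → C_0 sends each edge [p,q] (with p < q) to q − p. For instance
  ∂[2,3] = [3] − [2].
The 5×9 boundary matrix has rank 4 and Smith normal form diag(1,1,1,1).

Boundary ∂_2: C_2 → C_1 sends each 2-simplex [p,q,r] to [q,r] − [p,r] + [p,q]. For instance
  ∂[1,2,4] = [2,4] − [1,4] + [1,2],
  ∂[1,3,4] = [3,4] − [1,4] + [1,3].
This gives a 9×6 integer matrix of rank 5; reducing to Smith normal form yields diagonal entries (1,1,1,1,1).

Reading off H_k = ker ∂_k / im ∂_{k+1}:

  H_0: rank C_0 − rank ∂_1 = 5 − 4 = 1, and the invariant factors of ∂_1 are all 1, so H_0 ≅ Z.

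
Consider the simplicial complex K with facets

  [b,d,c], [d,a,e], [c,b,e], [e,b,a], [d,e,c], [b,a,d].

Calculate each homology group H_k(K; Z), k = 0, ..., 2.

We work with the vertex ordering a < b < c < d < e. The simplices of K, each written with vertices in increasing order, are:

  0-simplices (5): a, b, c, d, e
  1-simplices (9): ab, ad, ae, bc, bd, be, cd, ce, de
  2-simplices (6): abd, abe, ade, bcd, bce, cde

giving chain groups C_0 ≅ Z^5, C_1 ≅ Z^9, C_2 ≅ Z^6.

∂_1: C_1 → C_0 maps an edge to its endpoints' difference, ∂[p,q] = q − p. For instance
  ∂bc = c − b.
The 5×9 boundary matrix has rank 4 and Smith normal form diag(1,1,1,1).

Boundary ∂_2: C_2 → C_1 acts by ∂[p,q,r] = [q,r] − [p,r] + [p,q]. For instance
  ∂bce = ce − be + bc,
  ∂bcd = cd − bd + bc.
This gives a 9×6 integer matrix of rank 5; reducing to Smith normal form yields diagonal entries (1,1,1,1,1).

Computing H_k = (kernel of ∂_k) / (image of ∂_{k+1}):

  H_0: rank C_0 − rank ∂_1 = 5 − 4 = 1, and the invariant factors of ∂_1 are all 1, so H_0 = Z.
  H_1: rank ker ∂_1 − rank ∂_2 = (9 − 4) − 5 = 0, and the invariant factors of ∂_2 are all 1, so H_1 = 0.
  H_2: rank ker ∂_2 − rank ∂_3 = (6 − 5) − 0 = 1, and there is no ∂_3, so H_2 = Z.

As a check, the Euler characteristic is 5 − 9 + 6 = 2, which agrees with 1 − 0 + 1 = 2.

H_0 ≅ Z,  H_1 = 0,  H_2 ≅ Z.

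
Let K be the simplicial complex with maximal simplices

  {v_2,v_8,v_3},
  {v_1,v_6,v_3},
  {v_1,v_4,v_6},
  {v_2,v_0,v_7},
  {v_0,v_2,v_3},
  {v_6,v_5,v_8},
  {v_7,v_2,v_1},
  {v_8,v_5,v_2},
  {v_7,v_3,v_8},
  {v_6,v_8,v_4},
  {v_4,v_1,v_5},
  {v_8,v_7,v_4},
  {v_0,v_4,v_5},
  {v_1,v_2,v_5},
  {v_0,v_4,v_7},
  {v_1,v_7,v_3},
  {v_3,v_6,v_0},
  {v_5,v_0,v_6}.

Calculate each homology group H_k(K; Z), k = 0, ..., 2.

Order the vertices as v_0 < v_1 < v_2 < v_3 < v_4 < v_5 < v_6 < v_7 < v_8. Listing each simplex with vertices in this order, K has dimension 2 with simplices:

  0-simplices (9): [v_0], [v_1], [v_2], [v_3], [v_4], [v_5], [v_6], [v_7], [v_8]
  1-simplices (27): (27 of them)
  2-simplices (18): (18 of them)

giving chain groups C_0 ≅ Z^9, C_1 ≅ Z^27, C_2 ≅ Z^18.

The boundary map ∂_1: C_1 → C_0 is given by ∂[p,q] = [q] − [p]. For instance
  ∂[v_6,v_8] = [v_8] − [v_6].
The resulting 9×27 matrix has rank 8, and its Smith normal form has invariant factors (1,1,1,1,1,1,1,1).

∂_2: C_2 → C_1 sends each 2-simplex [p,q,r] to [q,r] − [p,r] + [p,q]. For instance
  ∂[v_0,v_4,v_5] = [v_4,v_5] − [v_0,v_5] + [v_0,v_4],
  ∂[v_3,v_7,v_8] = [v_7,v_8] − [v_3,v_8] + [v_3,v_7].
The resulting 27×18 matrix has rank 18, and its Smith normal form has invariant factors (1,1,1,1,1,1,1,1,1,1,1,1,1,1,1,1,1,2).

Reading off H_k = ker ∂_k / im ∂_{k+1}:

  H_0: rank C_0 − rank ∂_1 = 9 − 8 = 1, and the invariant factors of ∂_1 are all 1, so H_0 = Z.
  H_1: rank ker ∂_1 − rank ∂_2 = (27 − 8) − 18 = 1, and ∂_2 has invariant factor 2 > 1, so H_1 = Z ⊕ Z/2Z.
  H_2: rank ker ∂_2 − rank ∂_3 = (18 − 18) − 0 = 0, and there is no ∂_3, so H_2 = 0.

As a check, the Euler characteristic is 9 − 27 + 18 = 0, which agrees with 1 − 1 + 0 = 0.

H_0 ≅ Z,  H_1 ≅ Z ⊕ Z/2Z,  H_2 = 0.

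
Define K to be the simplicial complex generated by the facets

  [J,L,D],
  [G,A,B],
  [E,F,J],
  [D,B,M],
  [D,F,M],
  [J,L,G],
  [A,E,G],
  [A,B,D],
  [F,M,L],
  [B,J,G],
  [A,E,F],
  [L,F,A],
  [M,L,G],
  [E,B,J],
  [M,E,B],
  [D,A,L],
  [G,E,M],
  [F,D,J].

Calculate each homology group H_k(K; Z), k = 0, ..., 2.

Order the vertices as A < B < D < E < F < G < J < L < M. Listing each simplex with vertices in this order, K has dimension 2 with simplices:

  0-simplices (9): A, B, D, E, F, G, J, L, M
  1-simplices (27): AB, AD, AE, AF, AG, AL, BD, BE, BG, BJ, BM, DF, DJ, DL, DM, EF, EG, EJ, EM, FJ, FL, FM, GJ, GL, GM, JL, LM
  2-simplices (18): ABD, ABG, ADL, AEF, AEG, AFL, BDM, BEJ, BEM, BGJ, DFJ, DFM, DJL, EFJ, EGM, FLM, GJL, GLM

giving chain groups C_0 ≅ Z^9, C_1 ≅ Z^27, C_2 ≅ Z^18.

Boundary ∂_1: C_1 → C_0 maps an edge to its endpoints' difference, ∂[p,q] = q − p. For instance
  ∂EM = M − E.
The resulting 9×27 matrix has rank 8, and its Smith normal form has invariant factors (1,1,1,1,1,1,1,1).

∂_2: C_2 → C_1 sends each 2-simplex [p,q,r] to [q,r] − [p,r] + [p,q]. For instance
  ∂ABG = BG − AG + AB,
  ∂FLM = LM − FM + FL.
The 27×18 boundary matrix has rank 18 and Smith normal form diag(1,1,1,1,1,1,1,1,1,1,1,1,1,1,1,1,1,2).

Now H_k = ker ∂_k / im ∂_{k+1}, so:

  H_0: rank C_0 − rank ∂_1 = 9 − 8 = 1, and the invariant factors of ∂_1 are all 1, so H_0 ≅ Z.
  H_1: rank ker ∂_1 − rank ∂_2 = (27 − 8) − 18 = 1, and ∂_2 has invariant factor 2 > 1, so H_1 ≅ Z ⊕ Z/2Z.
  H_2: rank ker ∂_2 − rank ∂_3 = (18 − 18) − 0 = 0, and there is no ∂_3, so H_2 ≅ 0.

H_0 = Z,  H_1 = Z ⊕ Z/2Z,  H_2 = 0.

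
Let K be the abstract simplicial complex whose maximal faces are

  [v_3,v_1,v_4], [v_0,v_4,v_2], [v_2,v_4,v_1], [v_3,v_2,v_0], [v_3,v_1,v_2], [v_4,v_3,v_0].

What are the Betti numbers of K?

b_0 = 1, b_1 = 0, b_2 = 1.

We work with the vertex ordering v_0 < v_1 < v_2 < v_3 < v_4. The simplices of K, each written with vertices in increasing order, are:

  0-simplices (5): [v_0], [v_1], [v_2], [v_3], [v_4]
  1-simplices (9): [v_0,v_2], [v_0,v_3], [v_0,v_4], [v_1,v_2], [v_1,v_3], [v_1,v_4], [v_2,v_3], [v_2,v_4], [v_3,v_4]
  2-simplices (6): [v_0,v_2,v_3], [v_0,v_2,v_4], [v_0,v_3,v_4], [v_1,v_2,v_3], [v_1,v_2,v_4], [v_1,v_3,v_4]

so the chain groups are C_0 ≅ Z^5, C_1 ≅ Z^9, C_2 ≅ Z^6.

∂_1: C_1 → C_0 is given by ∂[p,q] = [q] − [p]. For instance
  ∂[v_0,v_4] = [v_4] − [v_0].
The 5×9 boundary matrix has rank 4 and Smith normal form diag(1,1,1,1).

The boundary map ∂_2: C_2 → C_1 acts by ∂[p,q,r] = [q,r] − [p,r] + [p,q]. For instance
  ∂[v_0,v_3,v_4] = [v_3,v_4] − [v_0,v_4] + [v_0,v_3],
  ∂[v_1,v_2,v_4] = [v_2,v_4] − [v_1,v_4] + [v_1,v_2].
The 9×6 boundary matrix has rank 5 and Smith normal form diag(1,1,1,1,1).

From H_k ≅ ker(∂_k) / im(∂_{k+1}) we obtain:

  H_0: rank C_0 − rank ∂_1 = 5 − 4 = 1, and the invariant factors of ∂_1 are all 1, so H_0 ≅ Z.
  H_1: rank ker ∂_1 − rank ∂_2 = (9 − 4) − 5 = 0, and the invariant factors of ∂_2 are all 1, so H_1 ≅ 0.
  H_2: rank ker ∂_2 − rank ∂_3 = (6 − 5) − 0 = 1, and there is no ∂_3, so H_2 ≅ Z.

As a check, the Euler characteristic is 5 − 9 + 6 = 2, which agrees with 1 − 0 + 1 = 2.
(K is a triangulation of the 2-sphere S^2.)

Hence the Betti numbers are b_0 = 1, b_1 = 0, b_2 = 1.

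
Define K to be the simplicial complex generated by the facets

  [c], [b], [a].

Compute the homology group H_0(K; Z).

H_0 = Z^3.

Order the vertices as a < b < c. Listing each simplex with vertices in this order, K has dimension 0 with simplices:

  0-simplices (3): a, b, c

Hence C_0 ≅ Z^3.

From H_k ≅ ker(∂_k) / im(∂_{k+1}) we obtain:

  H_0: rank C_0 − rank ∂_1 = 3 − 0 = 3, and there is no ∂_1, so H_0 = Z^3.

(K is a triangulation of a set of 3 points.)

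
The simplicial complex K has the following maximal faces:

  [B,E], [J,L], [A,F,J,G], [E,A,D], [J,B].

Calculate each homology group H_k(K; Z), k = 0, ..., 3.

H_0 ≅ Z,  H_1 ≅ Z,  H_2 = 0,  H_3 = 0.

We work with the vertex ordering A < B < D < E < F < G < J < L. The simplices of K, each written with vertices in increasing order, are:

  0-simplices (8): A, B, D, E, F, G, J, L
  1-simplices (12): AD, AE, AF, AG, AJ, BE, BJ, DE, FG, FJ, GJ, JL
  2-simplices (5): ADE, AFG, AFJ, AGJ, FGJ
  3-simplices (1): AFGJ

Hence C_0 ≅ Z^8, C_1 ≅ Z^12, C_2 ≅ Z^5, C_3 ≅ Z^1.

∂_1: C_1 → C_0 sends each edge [p,q] (with p < q) to q − p. For instance
  ∂BJ = J − B.
The 8×12 boundary matrix has rank 7 and Smith normal form diag(1,1,1,1,1,1,1).

The boundary map ∂_2: C_2 → C_1 maps a triangle to the signed sum of its edges. For instance
  ∂FGJ = GJ − FJ + FG,
  ∂ADE = DE − AE + AD.
As a 12×5 matrix over Z this has rank 4, with invariant factors (1,1,1,1).

Boundary ∂_3: C_3 → C_2 sends each 3-simplex σ to the alternating sum Σ_i (−1)^i (σ with its i-th vertex removed). For instance
  ∂AFGJ = FGJ − AGJ + AFJ − AFG.
The resulting 5×1 matrix has rank 1, and its Smith normal form has invariant factors (1).

Reading off H_k = ker ∂_k / im ∂_{k+1}:

  H_0: rank C_0 − rank ∂_1 = 8 − 7 = 1, and the invariant factors of ∂_1 are all 1, so H_0 = Z.
  H_1: rank ker ∂_1 − rank ∂_2 = (12 − 7) − 4 = 1, and the invariant factors of ∂_2 are all 1, so H_1 = Z.
  H_2: rank ker ∂_2 − rank ∂_3 = (5 − 4) − 1 = 0, and the invariant factors of ∂_3 are all 1, so H_2 = 0.
  H_3: rank ker ∂_3 − rank ∂_4 = (1 − 1) − 0 = 0, and there is no ∂_4, so H_3 = 0.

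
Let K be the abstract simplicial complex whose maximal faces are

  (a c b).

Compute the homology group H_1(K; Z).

H_1 = 0.

Order the vertices as a < b < c. Listing each simplex with vertices in this order, K has dimension 2 with simplices:

  0-simplices (3): a, b, c
  1-simplices (3): ab, ac, bc
  2-simplices (1): abc

giving chain groups C_0 ≅ Z^3, C_1 ≅ Z^3, C_2 ≅ Z^1.

Boundary ∂_1: C_1 → C_0 maps an edge to its endpoints' difference, ∂[p,q] = q − p. For instance
  ∂ab = b − a.
As a 3×3 matrix over Z this has rank 2, with invariant factors (1,1).

Boundary ∂_2: C_2 → C_1 maps a triangle to the signed sum of its edges. For instance
  ∂abc = bc − ac + ab.
The 3×1 boundary matrix has rank 1 and Smith normal form diag(1).

Now H_k = ker ∂_k / im ∂_{k+1}, so:

  H_1: rank ker ∂_1 − rank ∂_2 = (3 − 2) − 1 = 0, and the invariant factors of ∂_2 are all 1, so H_1 = 0.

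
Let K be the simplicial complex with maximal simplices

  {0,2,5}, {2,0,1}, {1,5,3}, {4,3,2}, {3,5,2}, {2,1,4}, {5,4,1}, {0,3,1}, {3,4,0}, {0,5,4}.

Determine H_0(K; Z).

H_0 ≅ Z.

K has 6 vertices, 15 edges, 10 triangles.
rank ∂_0 = 0, rank ∂_1 = 5 ⇒ b_0 = 6 − 0 − 5 = 1; all invariant factors of ∂_1 are 1 so no torsion. So H_0 = Z.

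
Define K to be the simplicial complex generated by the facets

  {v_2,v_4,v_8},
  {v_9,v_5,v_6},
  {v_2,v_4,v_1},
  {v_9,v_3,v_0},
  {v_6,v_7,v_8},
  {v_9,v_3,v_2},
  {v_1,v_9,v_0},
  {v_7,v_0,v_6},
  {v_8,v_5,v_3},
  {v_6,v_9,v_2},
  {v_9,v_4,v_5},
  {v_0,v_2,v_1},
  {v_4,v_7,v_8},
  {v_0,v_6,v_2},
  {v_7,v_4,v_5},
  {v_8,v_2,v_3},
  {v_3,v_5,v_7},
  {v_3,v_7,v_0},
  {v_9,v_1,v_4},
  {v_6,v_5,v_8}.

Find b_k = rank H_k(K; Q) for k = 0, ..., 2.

K has 10 vertices, 30 edges, 20 triangles.
rank ∂_0 = 0, rank ∂_1 = 9 ⇒ b_0 = 10 − 0 − 9 = 1; all invariant factors of ∂_1 are 1 so no torsion. So H_0 = Z.
rank ∂_1 = 9, rank ∂_2 = 20 ⇒ b_1 = 30 − 9 − 20 = 1; ∂_2 has invariant factor(s) [2] giving torsion. So H_1 = Z ⊕ Z/2.
rank ∂_2 = 20, rank ∂_3 = 0 ⇒ b_2 = 20 − 20 − 0 = 0. So H_2 = 0.

b_0 = 1, b_1 = 1, b_2 = 0.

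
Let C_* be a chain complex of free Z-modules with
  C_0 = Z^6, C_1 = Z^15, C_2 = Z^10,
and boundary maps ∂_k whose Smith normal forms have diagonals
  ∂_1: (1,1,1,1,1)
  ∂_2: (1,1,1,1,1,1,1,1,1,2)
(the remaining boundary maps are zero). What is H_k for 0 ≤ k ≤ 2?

H_0: b_0 = 6 − 0 − 5 = 1; torsion from ∂_1 factors > 1: none. So H_0 = Z.
H_1: b_1 = 15 − 5 − 10 = 0; torsion from ∂_2 factors > 1: [2]. So H_1 = Z/2Z.
H_2: b_2 = 10 − 10 − 0 = 0; torsion from ∂_3 factors > 1: none. So H_2 = 0.

H_0 = Z,  H_1 = Z/2Z,  H_2 = 0.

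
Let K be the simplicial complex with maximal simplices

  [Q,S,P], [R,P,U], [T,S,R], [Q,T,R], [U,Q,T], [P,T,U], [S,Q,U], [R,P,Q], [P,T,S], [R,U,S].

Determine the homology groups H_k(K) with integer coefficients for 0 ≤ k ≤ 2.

Order the vertices as P < Q < R < S < T < U. Listing each simplex with vertices in this order, K has dimension 2 with simplices:

  0-simplices (6): P, Q, R, S, T, U
  1-simplices (15): PQ, PR, PS, PT, PU, QR, QS, QT, QU, RS, RT, RU, ST, SU, TU
  2-simplices (10): PQR, PQS, PRU, PST, PTU, QRT, QSU, QTU, RST, RSU

giving chain groups C_0 ≅ Z^6, C_1 ≅ Z^15, C_2 ≅ Z^10.

∂_1: C_1 → C_0 sends each edge [p,q] (with p < q) to q − p.
As a 6×15 matrix over Z this has rank 5, with invariant factors (1,1,1,1,1).

∂_2: C_2 → C_1 acts by ∂[p,q,r] = [q,r] − [p,r] + [p,q]. For instance
  ∂PQS = QS − PS + PQ,
  ∂RST = ST − RT + RS.
The 15×10 boundary matrix has rank 10 and Smith normal form diag(1,1,1,1,1,1,1,1,1,2).

Now H_k = ker ∂_k / im ∂_{k+1}, so:

  H_0: rank C_0 − rank ∂_1 = 6 − 5 = 1, and the invariant factors of ∂_1 are all 1, so H_0 = Z.
  H_1: rank ker ∂_1 − rank ∂_2 = (15 − 5) − 10 = 0, and ∂_2 has invariant factor 2 > 1, so H_1 = Z/2.
  H_2: rank ker ∂_2 − rank ∂_3 = (10 − 10) − 0 = 0, and there is no ∂_3, so H_2 = 0.

As a check, the Euler characteristic is 6 − 15 + 10 = 1, which agrees with 1 − 0 + 0 = 1.

H_0 ≅ Z,  H_1 ≅ Z/2,  H_2 = 0.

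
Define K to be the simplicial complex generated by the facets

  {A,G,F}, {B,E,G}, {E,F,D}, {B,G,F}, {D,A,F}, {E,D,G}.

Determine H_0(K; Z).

Fix the vertex order A < B < D < E < F < G and write every simplex with vertices in increasing order. Then dim K = 2 and the simplices of K are:

  0-simplices (6): A, B, D, E, F, G
  1-simplices (12): AD, AF, AG, BE, BF, BG, DE, DF, DG, EF, EG, FG
  2-simplices (6): ADF, AFG, BEG, BFG, DEF, DEG

giving chain groups C_0 ≅ Z^6, C_1 ≅ Z^12, C_2 ≅ Z^6.

∂_1: C_1 → C_0 sends each edge [p,q] (with p < q) to q − p. For instance
  ∂BG = G − B.
The resulting 6×12 matrix has rank 5, and its Smith normal form has invariant factors (1,1,1,1,1).

∂_2: C_2 → C_1 acts by ∂[p,q,r] = [q,r] − [p,r] + [p,q]. For instance
  ∂ADF = DF − AF + AD,
  ∂BEG = EG − BG + BE.
The resulting 12×6 matrix has rank 6, and its Smith normal form has invariant factors (1,1,1,1,1,1).

Computing H_k = (kernel of ∂_k) / (image of ∂_{k+1}):

  H_0: rank C_0 − rank ∂_1 = 6 − 5 = 1, and the invariant factors of ∂_1 are all 1, so H_0 ≅ Z.

H_0 = Z.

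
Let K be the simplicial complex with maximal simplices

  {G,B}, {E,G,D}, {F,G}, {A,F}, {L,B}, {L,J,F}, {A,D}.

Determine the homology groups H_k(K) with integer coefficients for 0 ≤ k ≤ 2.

H_0 ≅ Z,  H_1 ≅ Z^2,  H_2 = 0.

Fix the vertex order A < B < D < E < F < G < J < L and write every simplex with vertices in increasing order. Then dim K = 2 and the simplices of K are:

  0-simplices (8): A, B, D, E, F, G, J, L
  1-simplices (11): AD, AF, BG, BL, DE, DG, EG, FG, FJ, FL, JL
  2-simplices (2): DEG, FJL

giving chain groups C_0 ≅ Z^8, C_1 ≅ Z^11, C_2 ≅ Z^2.

Boundary ∂_1: C_1 → C_0 is given by ∂[p,q] = [q] − [p].
As a 8×11 matrix over Z this has rank 7, with invariant factors (1,1,1,1,1,1,1).

Boundary ∂_2: C_2 → C_1 acts by ∂[p,q,r] = [q,r] − [p,r] + [p,q]. For instance
  ∂FJL = JL − FL + FJ,
  ∂DEG = EG − DG + DE.
This gives a 11×2 integer matrix of rank 2; reducing to Smith normal form yields diagonal entries (1,1).

Now H_k = ker ∂_k / im ∂_{k+1}, so:

  H_0: rank C_0 − rank ∂_1 = 8 − 7 = 1, and the invariant factors of ∂_1 are all 1, so H_0 = Z.
  H_1: rank ker ∂_1 − rank ∂_2 = (11 − 7) − 2 = 2, and the invariant factors of ∂_2 are all 1, so H_1 = Z^2.
  H_2: rank ker ∂_2 − rank ∂_3 = (2 − 2) − 0 = 0, and there is no ∂_3, so H_2 = 0.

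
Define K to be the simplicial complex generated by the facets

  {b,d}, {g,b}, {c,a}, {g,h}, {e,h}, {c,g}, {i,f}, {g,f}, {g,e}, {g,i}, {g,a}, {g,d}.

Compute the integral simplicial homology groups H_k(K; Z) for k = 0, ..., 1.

H_0 ≅ Z,  H_1 ≅ Z^4.

Order the vertices as a < b < c < d < e < f < g < h < i. Listing each simplex with vertices in this order, K has dimension 1 with simplices:

  0-simplices (9): a, b, c, d, e, f, g, h, i
  1-simplices (12): ac, ag, bd, bg, cg, dg, eg, eh, fg, fi, gh, gi

Hence C_0 ≅ Z^9, C_1 ≅ Z^12.

∂_1: C_1 → C_0 maps an edge to its endpoints' difference, ∂[p,q] = q − p.
The 9×12 boundary matrix has rank 8 and Smith normal form diag(1,1,1,1,1,1,1,1).

Computing H_k = (kernel of ∂_k) / (image of ∂_{k+1}):

  H_0: rank C_0 − rank ∂_1 = 9 − 8 = 1, and the invariant factors of ∂_1 are all 1, so H_0 = Z.
  H_1: rank ker ∂_1 − rank ∂_2 = (12 − 8) − 0 = 4, and there is no ∂_2, so H_1 = Z^4.

As a check, the Euler characteristic is 9 − 12 = -3, which agrees with 1 − 4 = -3.
(K is a triangulation of a wedge of 4 circles.)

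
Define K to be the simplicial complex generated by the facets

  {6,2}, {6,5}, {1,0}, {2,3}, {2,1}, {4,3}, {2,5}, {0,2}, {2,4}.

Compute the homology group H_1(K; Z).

Take the total order 0 < 1 < 2 < 3 < 4 < 5 < 6 on the vertex set. Then K (dimension 1) consists of the simplices:

  0-simplices (7): [0], [1], [2], [3], [4], [5], [6]
  1-simplices (9): [0,1], [0,2], [1,2], [2,3], [2,4], [2,5], [2,6], [3,4], [5,6]

so the chain groups are C_0 ≅ Z^7, C_1 ≅ Z^9.

The boundary map ∂_1: C_1 → C_0 is given by ∂[p,q] = [q] − [p]. For instance
  ∂[3,4] = [4] − [3].
The 7×9 boundary matrix has rank 6 and Smith normal form diag(1,1,1,1,1,1).

From H_k ≅ ker(∂_k) / im(∂_{k+1}) we obtain:

  H_1: rank ker ∂_1 − rank ∂_2 = (9 − 6) − 0 = 3, and there is no ∂_2, so H_1 ≅ Z^3.

H_1 = Z^3.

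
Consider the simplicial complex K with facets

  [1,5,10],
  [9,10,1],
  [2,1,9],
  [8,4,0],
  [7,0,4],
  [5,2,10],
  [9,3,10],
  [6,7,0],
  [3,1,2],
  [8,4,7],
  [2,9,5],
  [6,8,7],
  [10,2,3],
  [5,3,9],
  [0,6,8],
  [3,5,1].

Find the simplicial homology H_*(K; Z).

H_0 = Z^2,  H_1 = Z/2,  H_2 = Z.

Fix the vertex order 0 < 1 < 2 < 3 < 4 < 5 < 6 < 7 < 8 < 9 < 10 and write every simplex with vertices in increasing order. Then dim K = 2 and the simplices of K are:

  0-simplices (11): [0], [1], [2], [3], [4], [5], [6], [7], [8], [9], [10]
  1-simplices (24): (24 of them)
  2-simplices (16): [0,4,7], [0,4,8], [0,6,7], [0,6,8], [1,2,3], [1,2,9], [1,3,5], [1,5,10], [1,9,10], [2,3,10], [2,5,9], [2,5,10], [3,5,9], [3,9,10], [4,7,8], [6,7,8]

Hence C_0 ≅ Z^11, C_1 ≅ Z^24, C_2 ≅ Z^16.

∂_1: C_1 → C_0 sends each edge [p,q] (with p < q) to q − p. For instance
  ∂[2,9] = [9] − [2].
The resulting 11×24 matrix has rank 9, and its Smith normal form has invariant factors (1,1,1,1,1,1,1,1,1).

∂_2: C_2 → C_1 acts by ∂[p,q,r] = [q,r] − [p,r] + [p,q]. For instance
  ∂[2,3,10] = [3,10] − [2,10] + [2,3],
  ∂[3,9,10] = [9,10] − [3,10] + [3,9].
As a 24×16 matrix over Z this has rank 15, with invariant factors (1,1,1,1,1,1,1,1,1,1,1,1,1,1,2).

Computing H_k = (kernel of ∂_k) / (image of ∂_{k+1}):

  H_0: rank C_0 − rank ∂_1 = 11 − 9 = 2, and the invariant factors of ∂_1 are all 1, so H_0 ≅ Z^2.
  H_1: rank ker ∂_1 − rank ∂_2 = (24 − 9) − 15 = 0, and ∂_2 has invariant factor 2 > 1, so H_1 ≅ Z/2.
  H_2: rank ker ∂_2 − rank ∂_3 = (16 − 15) − 0 = 1, and there is no ∂_3, so H_2 ≅ Z.

(K is a triangulation of the disjoint union of the 2-sphere S^2 and the real projective plane RP^2.)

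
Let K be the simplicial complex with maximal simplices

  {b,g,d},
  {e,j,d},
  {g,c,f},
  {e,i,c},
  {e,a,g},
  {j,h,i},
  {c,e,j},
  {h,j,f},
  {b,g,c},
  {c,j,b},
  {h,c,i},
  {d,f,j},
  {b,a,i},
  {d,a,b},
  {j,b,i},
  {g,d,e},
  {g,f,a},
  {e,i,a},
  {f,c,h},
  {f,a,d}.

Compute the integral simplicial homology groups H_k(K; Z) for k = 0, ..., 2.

Take the total order a < b < c < d < e < f < g < h < i < j on the vertex set. Then K (dimension 2) consists of the simplices:

  0-simplices (10): a, b, c, d, e, f, g, h, i, j
  1-simplices (30): ab, ad, ae, af, ag, ai, bc, bd, bg, bi, bj, ce, cf, cg, ch, ci, cj, de, df, dg, dj, eg, ei, ej, fg, fh, fj, hi, hj, ij
  2-simplices (20): abd, abi, adf, aeg, aei, afg, bcg, bcj, bdg, bij, cei, cej, cfg, cfh, chi, deg, dej, dfj, fhj, hij

so the chain groups are C_0 ≅ Z^10, C_1 ≅ Z^30, C_2 ≅ Z^20.

The boundary map ∂_1: C_1 → C_0 maps an edge to its endpoints' difference, ∂[p,q] = q − p. For instance
  ∂bd = d − b.
The resulting 10×30 matrix has rank 9, and its Smith normal form has invariant factors (1,1,1,1,1,1,1,1,1).

Boundary ∂_2: C_2 → C_1 maps a triangle to the signed sum of its edges. For instance
  ∂cfg = fg − cg + cf,
  ∂afg = fg − ag + af.
The 30×20 boundary matrix has rank 20 and Smith normal form diag(1,1,1,1,1,1,1,1,1,1,1,1,1,1,1,1,1,1,1,2).

Computing H_k = (kernel of ∂_k) / (image of ∂_{k+1}):

  H_0: rank C_0 − rank ∂_1 = 10 − 9 = 1, and the invariant factors of ∂_1 are all 1, so H_0 ≅ Z.
  H_1: rank ker ∂_1 − rank ∂_2 = (30 − 9) − 20 = 1, and ∂_2 has invariant factor 2 > 1, so H_1 ≅ Z ⊕ Z/2.
  H_2: rank ker ∂_2 − rank ∂_3 = (20 − 20) − 0 = 0, and there is no ∂_3, so H_2 ≅ 0.

H_0 ≅ Z,  H_1 ≅ Z ⊕ Z/2,  H_2 = 0.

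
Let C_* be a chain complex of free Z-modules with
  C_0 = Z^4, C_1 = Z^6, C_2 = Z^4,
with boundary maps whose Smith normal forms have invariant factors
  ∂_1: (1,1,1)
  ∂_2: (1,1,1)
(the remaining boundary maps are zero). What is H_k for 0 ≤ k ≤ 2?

H_0 ≅ Z,  H_1 = 0,  H_2 ≅ Z.

H_0: b_0 = 4 − 0 − 3 = 1; torsion from ∂_1 factors > 1: none. So H_0 ≅ Z.
H_1: b_1 = 6 − 3 − 3 = 0; torsion from ∂_2 factors > 1: none. So H_1 ≅ 0.
H_2: b_2 = 4 − 3 − 0 = 1; torsion from ∂_3 factors > 1: none. So H_2 ≅ Z.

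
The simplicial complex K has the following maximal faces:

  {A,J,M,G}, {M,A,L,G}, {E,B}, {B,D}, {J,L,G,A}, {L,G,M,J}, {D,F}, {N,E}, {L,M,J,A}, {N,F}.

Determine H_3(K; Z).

Order the vertices as A < B < D < E < F < G < J < L < M < N. Listing each simplex with vertices in this order, K has dimension 3 with simplices:

  0-simplices (10): A, B, D, E, F, G, J, L, M, N
  1-simplices (15): AG, AJ, AL, AM, BD, BE, DF, EN, FN, GJ, GL, GM, JL, JM, LM
  2-simplices (10): AGJ, AGL, AGM, AJL, AJM, ALM, GJL, GJM, GLM, JLM
  3-simplices (5): AGJL, AGJM, AGLM, AJLM, GJLM

giving chain groups C_0 ≅ Z^10, C_1 ≅ Z^15, C_2 ≅ Z^10, C_3 ≅ Z^5.

The boundary map ∂_1: C_1 → C_0 is given by ∂[p,q] = [q] − [p].
The resulting 10×15 matrix has rank 8, and its Smith normal form has invariant factors (1,1,1,1,1,1,1,1).

∂_2: C_2 → C_1 maps a triangle to the signed sum of its edges. For instance
  ∂AGJ = GJ − AJ + AG,
  ∂AGL = GL − AL + AG.
The resulting 15×10 matrix has rank 6, and its Smith normal form has invariant factors (1,1,1,1,1,1).

∂_3: C_3 → C_2 sends each 3-simplex σ to the alternating sum Σ_i (−1)^i (σ with its i-th vertex removed). For instance
  ∂AJLM = JLM − ALM + AJM − AJL,
  ∂GJLM = JLM − GLM + GJM − GJL.
This gives a 10×5 integer matrix of rank 4; reducing to Smith normal form yields diagonal entries (1,1,1,1).

Now H_k = ker ∂_k / im ∂_{k+1}, so:

  H_3: rank ker ∂_3 − rank ∂_4 = (5 − 4) − 0 = 1, and there is no ∂_4, so H_3 ≅ Z.

(K is a triangulation of the disjoint union of the 3-sphere S^3 and the circle S^1.)

H_3 ≅ Z.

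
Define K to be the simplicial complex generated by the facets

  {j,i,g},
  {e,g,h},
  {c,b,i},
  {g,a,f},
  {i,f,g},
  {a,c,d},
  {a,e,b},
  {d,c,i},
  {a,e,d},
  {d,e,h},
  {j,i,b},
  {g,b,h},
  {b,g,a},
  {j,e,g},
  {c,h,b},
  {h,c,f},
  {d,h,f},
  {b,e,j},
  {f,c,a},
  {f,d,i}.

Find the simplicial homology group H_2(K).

H_2 = 0.

Take the total order a < b < c < d < e < f < g < h < i < j on the vertex set. Then K (dimension 2) consists of the simplices:

  0-simplices (10): a, b, c, d, e, f, g, h, i, j
  1-simplices (30): ab, ac, ad, ae, af, ag, bc, be, bg, bh, bi, bj, cd, cf, ch, ci, de, df, dh, di, eg, eh, ej, fg, fh, fi, gh, gi, gj, ij
  2-simplices (20): abe, abg, acd, acf, ade, afg, bch, bci, bej, bgh, bij, cdi, cfh, deh, dfh, dfi, egh, egj, fgi, gij

Hence C_0 ≅ Z^10, C_1 ≅ Z^30, C_2 ≅ Z^20.

∂_1: C_1 → C_0 is given by ∂[p,q] = [q] − [p].
As a 10×30 matrix over Z this has rank 9, with invariant factors (1,1,1,1,1,1,1,1,1).

The boundary map ∂_2: C_2 → C_1 acts by ∂[p,q,r] = [q,r] − [p,r] + [p,q]. For instance
  ∂abg = bg − ag + ab,
  ∂abe = be − ae + ab.
As a 30×20 matrix over Z this has rank 20, with invariant factors (1,1,1,1,1,1,1,1,1,1,1,1,1,1,1,1,1,1,1,2).

Reading off H_k = ker ∂_k / im ∂_{k+1}:

  H_2: rank ker ∂_2 − rank ∂_3 = (20 − 20) − 0 = 0, and there is no ∂_3, so H_2 = 0.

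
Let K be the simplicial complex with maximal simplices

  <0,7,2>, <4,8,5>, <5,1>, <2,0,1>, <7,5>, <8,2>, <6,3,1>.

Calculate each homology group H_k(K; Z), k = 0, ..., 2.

H_0 = Z,  H_1 = Z^2,  H_2 = 0.

K has 9 vertices, 14 edges, 4 triangles.
rank ∂_0 = 0, rank ∂_1 = 8 ⇒ b_0 = 9 − 0 − 8 = 1; all invariant factors of ∂_1 are 1 so no torsion. So H_0 = Z.
rank ∂_1 = 8, rank ∂_2 = 4 ⇒ b_1 = 14 − 8 − 4 = 2; all invariant factors of ∂_2 are 1 so no torsion. So H_1 = Z^2.
rank ∂_2 = 4, rank ∂_3 = 0 ⇒ b_2 = 4 − 4 − 0 = 0. So H_2 = 0.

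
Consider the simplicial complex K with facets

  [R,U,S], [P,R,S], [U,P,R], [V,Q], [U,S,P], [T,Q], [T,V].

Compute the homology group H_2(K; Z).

Order the vertices as P < Q < R < S < T < U < V. Listing each simplex with vertices in this order, K has dimension 2 with simplices:

  0-simplices (7): P, Q, R, S, T, U, V
  1-simplices (9): PR, PS, PU, QT, QV, RS, RU, SU, TV
  2-simplices (4): PRS, PRU, PSU, RSU

so the chain groups are C_0 ≅ Z^7, C_1 ≅ Z^9, C_2 ≅ Z^4.

Boundary ∂_1: C_1 → C_0 is given by ∂[p,q] = [q] − [p].
As a 7×9 matrix over Z this has rank 5, with invariant factors (1,1,1,1,1).

∂_2: C_2 → C_1 acts by ∂[p,q,r] = [q,r] − [p,r] + [p,q]. For instance
  ∂PSU = SU − PU + PS,
  ∂PRS = RS − PS + PR.
As a 9×4 matrix over Z this has rank 3, with invariant factors (1,1,1).

Now H_k = ker ∂_k / im ∂_{k+1}, so:

  H_2: rank ker ∂_2 − rank ∂_3 = (4 − 3) − 0 = 1, and there is no ∂_3, so H_2 = Z.

H_2 = Z.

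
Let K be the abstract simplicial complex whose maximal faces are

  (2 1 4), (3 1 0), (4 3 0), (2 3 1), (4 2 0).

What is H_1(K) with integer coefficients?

Take the total order 0 < 1 < 2 < 3 < 4 on the vertex set. Then K (dimension 2) consists of the simplices:

  0-simplices (5): [0], [1], [2], [3], [4]
  1-simplices (10): [0,1], [0,2], [0,3], [0,4], [1,2], [1,3], [1,4], [2,3], [2,4], [3,4]
  2-simplices (5): [0,1,3], [0,2,4], [0,3,4], [1,2,3], [1,2,4]

giving chain groups C_0 ≅ Z^5, C_1 ≅ Z^10, C_2 ≅ Z^5.

∂_1: C_1 → C_0 maps an edge to its endpoints' difference, ∂[p,q] = q − p. For instance
  ∂[2,4] = [4] − [2].
The resulting 5×10 matrix has rank 4, and its Smith normal form has invariant factors (1,1,1,1).

Boundary ∂_2: C_2 → C_1 maps a triangle to the signed sum of its edges. For instance
  ∂[0,2,4] = [2,4] − [0,4] + [0,2],
  ∂[0,1,3] = [1,3] − [0,3] + [0,1].
The 10×5 boundary matrix has rank 5 and Smith normal form diag(1,1,1,1,1).

Now H_k = ker ∂_k / im ∂_{k+1}, so:

  H_1: rank ker ∂_1 − rank ∂_2 = (10 − 4) − 5 = 1, and the invariant factors of ∂_2 are all 1, so H_1 = Z.

(K is a triangulation of the Möbius band.)

H_1 = Z.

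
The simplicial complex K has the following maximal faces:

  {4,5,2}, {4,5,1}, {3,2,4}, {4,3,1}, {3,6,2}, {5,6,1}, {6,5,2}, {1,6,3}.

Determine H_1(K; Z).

H_1 = 0.

K has 6 vertices, 12 edges, 8 triangles.
rank ∂_1 = 5, rank ∂_2 = 7 ⇒ b_1 = 12 − 5 − 7 = 0; all invariant factors of ∂_2 are 1 so no torsion. So H_1 = 0.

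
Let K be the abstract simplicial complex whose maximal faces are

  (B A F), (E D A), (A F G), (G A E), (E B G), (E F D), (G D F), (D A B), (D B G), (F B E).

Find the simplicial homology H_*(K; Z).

Fix the vertex order A < B < D < E < F < G and write every simplex with vertices in increasing order. Then dim K = 2 and the simplices of K are:

  0-simplices (6): A, B, D, E, F, G
  1-simplices (15): AB, AD, AE, AF, AG, BD, BE, BF, BG, DE, DF, DG, EF, EG, FG
  2-simplices (10): ABD, ABF, ADE, AEG, AFG, BDG, BEF, BEG, DEF, DFG

so the chain groups are C_0 ≅ Z^6, C_1 ≅ Z^15, C_2 ≅ Z^10.

The boundary map ∂_1: C_1 → C_0 sends each edge [p,q] (with p < q) to q − p. For instance
  ∂AE = E − A.
As a 6×15 matrix over Z this has rank 5, with invariant factors (1,1,1,1,1).

∂_2: C_2 → C_1 maps a triangle to the signed sum of its edges. For instance
  ∂ABF = BF − AF + AB,
  ∂ADE = DE − AE + AD.
This gives a 15×10 integer matrix of rank 10; reducing to Smith normal form yields diagonal entries (1,1,1,1,1,1,1,1,1,2).

Computing H_k = (kernel of ∂_k) / (image of ∂_{k+1}):

  H_0: rank C_0 − rank ∂_1 = 6 − 5 = 1, and the invariant factors of ∂_1 are all 1, so H_0 ≅ Z.
  H_1: rank ker ∂_1 − rank ∂_2 = (15 − 5) − 10 = 0, and ∂_2 has invariant factor 2 > 1, so H_1 ≅ Z/2.
  H_2: rank ker ∂_2 − rank ∂_3 = (10 − 10) − 0 = 0, and there is no ∂_3, so H_2 ≅ 0.

H_0 ≅ Z,  H_1 ≅ Z/2,  H_2 = 0.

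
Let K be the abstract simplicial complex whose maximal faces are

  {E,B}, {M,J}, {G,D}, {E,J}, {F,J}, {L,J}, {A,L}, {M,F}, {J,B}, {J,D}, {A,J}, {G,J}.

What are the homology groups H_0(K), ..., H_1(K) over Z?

H_0 = Z,  H_1 = Z^4.

We work with the vertex ordering A < B < D < E < F < G < J < L < M. The simplices of K, each written with vertices in increasing order, are:

  0-simplices (9): A, B, D, E, F, G, J, L, M
  1-simplices (12): AJ, AL, BE, BJ, DG, DJ, EJ, FJ, FM, GJ, JL, JM

so the chain groups are C_0 ≅ Z^9, C_1 ≅ Z^12.

∂_1: C_1 → C_0 maps an edge to its endpoints' difference, ∂[p,q] = q − p. For instance
  ∂JM = M − J.
As a 9×12 matrix over Z this has rank 8, with invariant factors (1,1,1,1,1,1,1,1).

From H_k ≅ ker(∂_k) / im(∂_{k+1}) we obtain:

  H_0: rank C_0 − rank ∂_1 = 9 − 8 = 1, and the invariant factors of ∂_1 are all 1, so H_0 ≅ Z.
  H_1: rank ker ∂_1 − rank ∂_2 = (12 − 8) − 0 = 4, and there is no ∂_2, so H_1 ≅ Z^4.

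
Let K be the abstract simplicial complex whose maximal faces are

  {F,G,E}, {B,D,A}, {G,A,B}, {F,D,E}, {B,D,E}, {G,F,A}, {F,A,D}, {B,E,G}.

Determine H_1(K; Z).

Order the vertices as A < B < D < E < F < G. Listing each simplex with vertices in this order, K has dimension 2 with simplices:

  0-simplices (6): A, B, D, E, F, G
  1-simplices (12): AB, AD, AF, AG, BD, BE, BG, DE, DF, EF, EG, FG
  2-simplices (8): ABD, ABG, ADF, AFG, BDE, BEG, DEF, EFG

so the chain groups are C_0 ≅ Z^6, C_1 ≅ Z^12, C_2 ≅ Z^8.

∂_1: C_1 → C_0 maps an edge to its endpoints' difference, ∂[p,q] = q − p.
The resulting 6×12 matrix has rank 5, and its Smith normal form has invariant factors (1,1,1,1,1).

Boundary ∂_2: C_2 → C_1 acts by ∂[p,q,r] = [q,r] − [p,r] + [p,q]. For instance
  ∂BEG = EG − BG + BE,
  ∂EFG = FG − EG + EF.
As a 12×8 matrix over Z this has rank 7, with invariant factors (1,1,1,1,1,1,1).

Now H_k = ker ∂_k / im ∂_{k+1}, so:

  H_1: rank ker ∂_1 − rank ∂_2 = (12 − 5) − 7 = 0, and the invariant factors of ∂_2 are all 1, so H_1 ≅ 0.

H_1 = 0.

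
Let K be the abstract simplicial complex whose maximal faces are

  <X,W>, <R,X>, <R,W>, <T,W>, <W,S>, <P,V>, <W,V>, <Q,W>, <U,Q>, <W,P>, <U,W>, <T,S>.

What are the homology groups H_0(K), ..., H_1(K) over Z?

Take the total order P < Q < R < S < T < U < V < W < X on the vertex set. Then K (dimension 1) consists of the simplices:

  0-simplices (9): P, Q, R, S, T, U, V, W, X
  1-simplices (12): PV, PW, QU, QW, RW, RX, ST, SW, TW, UW, VW, WX

giving chain groups C_0 ≅ Z^9, C_1 ≅ Z^12.

Boundary ∂_1: C_1 → C_0 is given by ∂[p,q] = [q] − [p]. For instance
  ∂ST = T − S.
The resulting 9×12 matrix has rank 8, and its Smith normal form has invariant factors (1,1,1,1,1,1,1,1).

Reading off H_k = ker ∂_k / im ∂_{k+1}:

  H_0: rank C_0 − rank ∂_1 = 9 − 8 = 1, and the invariant factors of ∂_1 are all 1, so H_0 = Z.
  H_1: rank ker ∂_1 − rank ∂_2 = (12 − 8) − 0 = 4, and there is no ∂_2, so H_1 = Z^4.

(K is a triangulation of a wedge of 4 circles.)

H_0 = Z,  H_1 = Z^4.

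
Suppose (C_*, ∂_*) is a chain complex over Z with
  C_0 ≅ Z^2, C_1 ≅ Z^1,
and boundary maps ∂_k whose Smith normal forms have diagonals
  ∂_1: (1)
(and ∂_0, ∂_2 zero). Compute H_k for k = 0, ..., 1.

H_0 ≅ Z,  H_1 = 0.

H_0: b_0 = 2 − 0 − 1 = 1; torsion from ∂_1 factors > 1: none. So H_0 ≅ Z.
H_1: b_1 = 1 − 1 − 0 = 0; torsion from ∂_2 factors > 1: none. So H_1 ≅ 0.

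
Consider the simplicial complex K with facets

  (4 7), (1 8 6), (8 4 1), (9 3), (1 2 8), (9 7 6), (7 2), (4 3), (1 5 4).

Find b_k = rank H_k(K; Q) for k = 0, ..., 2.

We work with the vertex ordering 1 < 2 < 3 < 4 < 5 < 6 < 7 < 8 < 9. The simplices of K, each written with vertices in increasing order, are:

  0-simplices (9): [1], [2], [3], [4], [5], [6], [7], [8], [9]
  1-simplices (16): [1,2], [1,4], [1,5], [1,6], [1,8], [2,7], [2,8], [3,4], [3,9], [4,5], [4,7], [4,8], [6,7], [6,8], [6,9], [7,9]
  2-simplices (5): [1,2,8], [1,4,5], [1,4,8], [1,6,8], [6,7,9]

Hence C_0 ≅ Z^9, C_1 ≅ Z^16, C_2 ≅ Z^5.

The boundary map ∂_1: C_1 → C_0 maps an edge to its endpoints' difference, ∂[p,q] = q − p.
As a 9×16 matrix over Z this has rank 8, with invariant factors (1,1,1,1,1,1,1,1).

Boundary ∂_2: C_2 → C_1 acts by ∂[p,q,r] = [q,r] − [p,r] + [p,q]. For instance
  ∂[1,4,8] = [4,8] − [1,8] + [1,4],
  ∂[1,4,5] = [4,5] − [1,5] + [1,4].
The resulting 16×5 matrix has rank 5, and its Smith normal form has invariant factors (1,1,1,1,1).

From H_k ≅ ker(∂_k) / im(∂_{k+1}) we obtain:

  H_0: rank C_0 − rank ∂_1 = 9 − 8 = 1, and the invariant factors of ∂_1 are all 1, so H_0 = Z.
  H_1: rank ker ∂_1 − rank ∂_2 = (16 − 8) − 5 = 3, and the invariant factors of ∂_2 are all 1, so H_1 = Z^3.
  H_2: rank ker ∂_2 − rank ∂_3 = (5 − 5) − 0 = 0, and there is no ∂_3, so H_2 = 0.

As a check, the Euler characteristic is 9 − 16 + 5 = -2, which agrees with 1 − 3 + 0 = -2.

Hence the Betti numbers are b_0 = 1, b_1 = 3, b_2 = 0.

b_0 = 1, b_1 = 3, b_2 = 0.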